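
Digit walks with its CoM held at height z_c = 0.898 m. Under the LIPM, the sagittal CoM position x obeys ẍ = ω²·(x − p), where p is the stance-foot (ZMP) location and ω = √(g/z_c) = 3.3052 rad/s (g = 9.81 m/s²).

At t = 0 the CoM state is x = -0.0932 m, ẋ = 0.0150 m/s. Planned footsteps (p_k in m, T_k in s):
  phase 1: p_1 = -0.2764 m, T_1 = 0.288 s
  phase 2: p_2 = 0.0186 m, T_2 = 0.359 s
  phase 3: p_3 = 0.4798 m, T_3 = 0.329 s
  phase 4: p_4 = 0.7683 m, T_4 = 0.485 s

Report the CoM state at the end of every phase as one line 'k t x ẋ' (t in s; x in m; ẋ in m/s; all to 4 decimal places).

1 0.2880 0.0013 0.6898
2 0.6470 0.2975 1.1500
3 0.9760 0.6362 1.1075
4 1.4610 1.2254 1.8215

phase 1: p=-0.2764, T=0.288, ωT=0.951898, cosh=1.488314, sinh=1.102307; start (x,ẋ)=(-0.093200, 0.015000) → end (x,ẋ)=(0.001262, 0.689785)
phase 2: p=0.0186, T=0.359, ωT=1.186567, cosh=1.790541, sinh=1.485274; start (x,ẋ)=(0.001262, 0.689785) → end (x,ẋ)=(0.297527, 1.149974)
phase 3: p=0.4798, T=0.329, ωT=1.087411, cosh=1.651836, sinh=1.314747; start (x,ẋ)=(0.297527, 1.149974) → end (x,ẋ)=(0.636154, 1.107501)
phase 4: p=0.7683, T=0.485, ωT=1.603022, cosh=2.584655, sinh=2.383368; start (x,ẋ)=(0.636154, 1.107501) → end (x,ẋ)=(1.225363, 1.821528)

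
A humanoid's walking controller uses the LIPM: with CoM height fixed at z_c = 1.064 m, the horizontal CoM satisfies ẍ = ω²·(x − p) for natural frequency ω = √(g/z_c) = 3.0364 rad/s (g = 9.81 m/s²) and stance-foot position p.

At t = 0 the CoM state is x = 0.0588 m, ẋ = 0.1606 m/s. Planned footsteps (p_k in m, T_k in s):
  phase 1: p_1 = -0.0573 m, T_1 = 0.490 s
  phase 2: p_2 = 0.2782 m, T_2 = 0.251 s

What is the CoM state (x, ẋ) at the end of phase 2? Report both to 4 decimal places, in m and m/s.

phase 1: p=-0.0573, T=0.490, ωT=1.487836, cosh=2.326682, sinh=2.100822; start (x,ẋ)=(0.058800, 0.160600) → end (x,ẋ)=(0.323944, 1.114260)
phase 2: p=0.2782, T=0.251, ωT=0.762136, cosh=1.304759, sinh=0.838090; start (x,ẋ)=(0.323944, 1.114260) → end (x,ẋ)=(0.645436, 1.570247)

x = 0.6454, ẋ = 1.5702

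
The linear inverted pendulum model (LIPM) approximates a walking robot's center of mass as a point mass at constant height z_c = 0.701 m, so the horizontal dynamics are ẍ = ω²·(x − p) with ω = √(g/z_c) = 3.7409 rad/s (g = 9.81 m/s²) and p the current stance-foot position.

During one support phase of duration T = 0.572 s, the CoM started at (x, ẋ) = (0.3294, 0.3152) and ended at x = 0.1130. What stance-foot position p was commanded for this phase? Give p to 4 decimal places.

ωT = 3.7409·0.572 = 2.139795; cosh(ωT) = 4.307686, sinh(ωT) = 4.190007
x(T) = p + (x₀−p)·cosh(ωT) + (ẋ₀/ω)·sinh(ωT) ⇒ p·(1 − cosh) = x(T) − x₀·cosh − (ẋ₀/ω)·sinh
numerator   = 0.1130 − (0.3294)·4.307686 − (0.3152/3.7409)·4.190007 = -1.658993
denominator = 1 − 4.307686 = -3.307686
p = -1.658993 / -3.307686 = 0.5016

p = 0.5016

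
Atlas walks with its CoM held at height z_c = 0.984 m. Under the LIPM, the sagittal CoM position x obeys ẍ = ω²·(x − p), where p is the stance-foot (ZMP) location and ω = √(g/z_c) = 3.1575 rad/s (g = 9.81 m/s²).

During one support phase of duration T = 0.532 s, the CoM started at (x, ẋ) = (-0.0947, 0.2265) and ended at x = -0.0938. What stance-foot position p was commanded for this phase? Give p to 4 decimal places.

ωT = 3.1575·0.532 = 1.679790; cosh(ωT) = 2.775421, sinh(ωT) = 2.589008
x(T) = p + (x₀−p)·cosh(ωT) + (ẋ₀/ω)·sinh(ωT) ⇒ p·(1 − cosh) = x(T) − x₀·cosh − (ẋ₀/ω)·sinh
numerator   = -0.0938 − (-0.0947)·2.775421 − (0.2265/3.1575)·2.589008 = -0.016687
denominator = 1 − 2.775421 = -1.775421
p = -0.016687 / -1.775421 = 0.0094

p = 0.0094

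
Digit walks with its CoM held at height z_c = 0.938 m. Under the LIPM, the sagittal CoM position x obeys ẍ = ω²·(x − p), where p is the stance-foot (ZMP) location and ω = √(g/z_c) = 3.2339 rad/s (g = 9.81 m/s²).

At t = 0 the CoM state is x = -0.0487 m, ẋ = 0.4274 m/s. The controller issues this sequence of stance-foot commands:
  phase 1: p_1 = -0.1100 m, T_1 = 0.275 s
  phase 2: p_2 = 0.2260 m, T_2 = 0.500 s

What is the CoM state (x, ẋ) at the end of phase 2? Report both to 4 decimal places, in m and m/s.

x = 0.5293, ẋ = 1.2151

phase 1: p=-0.1100, T=0.275, ωT=0.889323, cosh=1.422207, sinh=1.011273; start (x,ẋ)=(-0.048700, 0.427400) → end (x,ẋ)=(0.110834, 0.808324)
phase 2: p=0.2260, T=0.500, ωT=1.616950, cosh=2.618103, sinh=2.419599; start (x,ẋ)=(0.110834, 0.808324) → end (x,ẋ)=(0.529270, 1.215128)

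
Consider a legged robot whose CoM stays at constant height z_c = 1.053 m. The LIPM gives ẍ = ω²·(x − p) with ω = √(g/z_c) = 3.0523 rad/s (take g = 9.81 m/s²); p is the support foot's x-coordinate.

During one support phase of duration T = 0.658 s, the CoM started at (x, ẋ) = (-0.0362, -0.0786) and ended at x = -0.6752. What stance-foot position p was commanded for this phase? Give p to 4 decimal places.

p = 0.1589

ωT = 3.0523·0.658 = 2.008413; cosh(ωT) = 3.792843, sinh(ωT) = 3.658642
x(T) = p + (x₀−p)·cosh(ωT) + (ẋ₀/ω)·sinh(ωT) ⇒ p·(1 − cosh) = x(T) − x₀·cosh − (ẋ₀/ω)·sinh
numerator   = -0.6752 − (-0.0362)·3.792843 − (-0.0786/3.0523)·3.658642 = -0.443685
denominator = 1 − 3.792843 = -2.792843
p = -0.443685 / -2.792843 = 0.1589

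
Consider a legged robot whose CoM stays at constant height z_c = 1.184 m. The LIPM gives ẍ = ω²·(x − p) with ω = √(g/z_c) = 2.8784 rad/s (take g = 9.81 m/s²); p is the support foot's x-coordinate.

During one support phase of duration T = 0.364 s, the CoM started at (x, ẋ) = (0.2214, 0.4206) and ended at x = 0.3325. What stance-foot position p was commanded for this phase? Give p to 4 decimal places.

p = 0.3405

ωT = 2.8784·0.364 = 1.047738; cosh(ωT) = 1.600962, sinh(ωT) = 1.250231
x(T) = p + (x₀−p)·cosh(ωT) + (ẋ₀/ω)·sinh(ωT) ⇒ p·(1 − cosh) = x(T) − x₀·cosh − (ẋ₀/ω)·sinh
numerator   = 0.3325 − (0.2214)·1.600962 − (0.4206/2.8784)·1.250231 = -0.204640
denominator = 1 − 1.600962 = -0.600962
p = -0.204640 / -0.600962 = 0.3405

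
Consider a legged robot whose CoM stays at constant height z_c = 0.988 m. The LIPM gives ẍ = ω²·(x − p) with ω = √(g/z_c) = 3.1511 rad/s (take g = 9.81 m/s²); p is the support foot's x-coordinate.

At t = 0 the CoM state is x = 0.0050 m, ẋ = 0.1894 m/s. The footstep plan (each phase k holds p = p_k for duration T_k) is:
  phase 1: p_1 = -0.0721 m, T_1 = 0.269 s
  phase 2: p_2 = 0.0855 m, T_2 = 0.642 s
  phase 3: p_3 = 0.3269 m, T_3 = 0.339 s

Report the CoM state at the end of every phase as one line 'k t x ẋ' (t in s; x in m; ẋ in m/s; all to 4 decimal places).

1 0.2690 0.0917 0.4931
2 0.9110 0.6905 1.9690
3 1.2500 1.7203 4.6737

phase 1: p=-0.0721, T=0.269, ωT=0.847646, cosh=1.381284, sinh=0.952862; start (x,ẋ)=(0.005000, 0.189400) → end (x,ẋ)=(0.091670, 0.493113)
phase 2: p=0.0855, T=0.642, ωT=2.023006, cosh=3.846639, sinh=3.714382; start (x,ẋ)=(0.091670, 0.493113) → end (x,ẋ)=(0.690493, 1.969039)
phase 3: p=0.3269, T=0.339, ωT=1.068223, cosh=1.626911, sinh=1.283292; start (x,ẋ)=(0.690493, 1.969039) → end (x,ẋ)=(1.720328, 4.673741)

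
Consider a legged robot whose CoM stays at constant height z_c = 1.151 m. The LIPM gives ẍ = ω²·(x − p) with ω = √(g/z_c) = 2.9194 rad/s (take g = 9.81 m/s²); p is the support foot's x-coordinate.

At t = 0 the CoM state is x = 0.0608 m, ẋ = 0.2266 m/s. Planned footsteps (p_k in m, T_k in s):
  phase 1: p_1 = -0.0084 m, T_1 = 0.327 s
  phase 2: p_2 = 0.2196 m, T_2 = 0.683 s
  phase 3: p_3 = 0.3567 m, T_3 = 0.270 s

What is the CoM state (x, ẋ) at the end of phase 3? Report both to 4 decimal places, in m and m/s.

x = 1.4066, ẋ = 3.2889

phase 1: p=-0.0084, T=0.327, ωT=0.954644, cosh=1.491347, sinh=1.106398; start (x,ẋ)=(0.060800, 0.226600) → end (x,ẋ)=(0.180678, 0.561457)
phase 2: p=0.2196, T=0.683, ωT=1.993950, cosh=3.740323, sinh=3.604166; start (x,ẋ)=(0.180678, 0.561457) → end (x,ẋ)=(0.767171, 1.690495)
phase 3: p=0.3567, T=0.270, ωT=0.788238, cosh=1.327081, sinh=0.872436; start (x,ẋ)=(0.767171, 1.690495) → end (x,ẋ)=(1.406617, 3.288889)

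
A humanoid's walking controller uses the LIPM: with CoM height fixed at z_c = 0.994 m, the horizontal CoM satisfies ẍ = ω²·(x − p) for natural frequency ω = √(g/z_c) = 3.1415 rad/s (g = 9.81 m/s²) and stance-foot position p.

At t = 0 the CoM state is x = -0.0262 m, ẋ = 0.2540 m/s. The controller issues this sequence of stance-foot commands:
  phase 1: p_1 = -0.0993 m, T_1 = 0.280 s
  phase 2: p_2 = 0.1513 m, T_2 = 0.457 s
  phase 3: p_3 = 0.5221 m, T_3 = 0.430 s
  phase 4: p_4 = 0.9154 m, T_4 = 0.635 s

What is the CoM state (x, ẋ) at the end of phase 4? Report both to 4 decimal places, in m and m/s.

phase 1: p=-0.0993, T=0.280, ωT=0.879620, cosh=1.412462, sinh=0.997522; start (x,ẋ)=(-0.026200, 0.254000) → end (x,ẋ)=(0.084604, 0.587840)
phase 2: p=0.1513, T=0.457, ωT=1.435666, cosh=2.220199, sinh=1.982242; start (x,ẋ)=(0.084604, 0.587840) → end (x,ẋ)=(0.374140, 0.889789)
phase 3: p=0.5221, T=0.430, ωT=1.350845, cosh=2.059854, sinh=1.800833; start (x,ẋ)=(0.374140, 0.889789) → end (x,ẋ)=(0.727386, 0.995777)
phase 4: p=0.9154, T=0.635, ωT=1.994853, cosh=3.743576, sinh=3.607542; start (x,ẋ)=(0.727386, 0.995777) → end (x,ẋ)=(1.355055, 1.596983)

x = 1.3551, ẋ = 1.5970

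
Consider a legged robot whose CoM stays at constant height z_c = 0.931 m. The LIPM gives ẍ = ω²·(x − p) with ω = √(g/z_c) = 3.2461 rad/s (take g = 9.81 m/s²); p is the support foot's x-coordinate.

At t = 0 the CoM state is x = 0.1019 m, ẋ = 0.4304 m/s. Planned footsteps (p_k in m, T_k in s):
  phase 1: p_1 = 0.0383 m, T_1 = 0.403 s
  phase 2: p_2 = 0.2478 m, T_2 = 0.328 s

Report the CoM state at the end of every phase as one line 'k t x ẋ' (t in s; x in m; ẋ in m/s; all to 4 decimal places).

phase 1: p=0.0383, T=0.403, ωT=1.308178, cosh=1.984870, sinh=1.714558; start (x,ẋ)=(0.101900, 0.430400) → end (x,ẋ)=(0.391871, 1.208262)
phase 2: p=0.2478, T=0.328, ωT=1.064721, cosh=1.622427, sinh=1.277603; start (x,ẋ)=(0.391871, 1.208262) → end (x,ẋ)=(0.957093, 2.557811)

1 0.4030 0.3919 1.2083
2 0.7310 0.9571 2.5578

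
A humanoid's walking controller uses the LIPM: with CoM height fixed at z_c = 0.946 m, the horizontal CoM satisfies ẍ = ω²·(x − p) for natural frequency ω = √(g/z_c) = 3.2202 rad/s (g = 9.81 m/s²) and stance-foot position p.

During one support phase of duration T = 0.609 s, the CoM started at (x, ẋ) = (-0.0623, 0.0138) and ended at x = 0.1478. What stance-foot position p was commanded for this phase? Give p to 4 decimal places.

p = -0.1367

ωT = 3.2202·0.609 = 1.961102; cosh(ωT) = 3.623928, sinh(ωT) = 3.483225
x(T) = p + (x₀−p)·cosh(ωT) + (ẋ₀/ω)·sinh(ωT) ⇒ p·(1 − cosh) = x(T) − x₀·cosh − (ẋ₀/ω)·sinh
numerator   = 0.1478 − (-0.0623)·3.623928 − (0.0138/3.2202)·3.483225 = 0.358644
denominator = 1 − 3.623928 = -2.623928
p = 0.358644 / -2.623928 = -0.1367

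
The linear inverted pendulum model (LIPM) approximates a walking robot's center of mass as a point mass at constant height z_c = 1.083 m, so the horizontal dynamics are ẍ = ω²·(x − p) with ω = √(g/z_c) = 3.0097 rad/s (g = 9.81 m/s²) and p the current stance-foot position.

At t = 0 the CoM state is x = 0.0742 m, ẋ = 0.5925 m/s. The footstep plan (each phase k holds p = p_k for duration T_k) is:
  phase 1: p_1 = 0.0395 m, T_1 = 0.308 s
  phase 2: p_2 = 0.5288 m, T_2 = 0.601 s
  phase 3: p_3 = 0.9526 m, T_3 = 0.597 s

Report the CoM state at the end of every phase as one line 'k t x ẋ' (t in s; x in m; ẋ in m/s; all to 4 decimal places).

1 0.3080 0.3000 0.9771
2 0.9090 0.7759 1.0167
3 1.5060 1.3957 1.5904

phase 1: p=0.0395, T=0.308, ωT=0.926988, cosh=1.461315, sinh=1.065571; start (x,ẋ)=(0.074200, 0.592500) → end (x,ẋ)=(0.299980, 0.977114)
phase 2: p=0.5288, T=0.601, ωT=1.808830, cosh=3.133573, sinh=2.969727; start (x,ẋ)=(0.299980, 0.977114) → end (x,ẋ)=(0.775911, 1.016663)
phase 3: p=0.9526, T=0.597, ωT=1.796791, cosh=3.098047, sinh=2.932217; start (x,ẋ)=(0.775911, 1.016663) → end (x,ẋ)=(1.395698, 1.590372)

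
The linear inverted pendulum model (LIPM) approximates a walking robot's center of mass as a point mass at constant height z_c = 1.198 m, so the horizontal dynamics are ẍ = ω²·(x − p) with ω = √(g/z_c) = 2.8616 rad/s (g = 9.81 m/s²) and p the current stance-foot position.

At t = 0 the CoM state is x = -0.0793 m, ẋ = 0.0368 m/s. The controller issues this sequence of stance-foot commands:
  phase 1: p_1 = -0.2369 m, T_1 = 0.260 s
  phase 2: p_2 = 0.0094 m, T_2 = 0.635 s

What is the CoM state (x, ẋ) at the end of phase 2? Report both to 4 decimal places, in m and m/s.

x = 0.3409, ẋ = 1.0311

phase 1: p=-0.2369, T=0.260, ωT=0.744016, cosh=1.289786, sinh=0.814584; start (x,ẋ)=(-0.079300, 0.036800) → end (x,ẋ)=(-0.023154, 0.414832)
phase 2: p=0.0094, T=0.635, ωT=1.817116, cosh=3.158289, sinh=2.995795; start (x,ẋ)=(-0.023154, 0.414832) → end (x,ẋ)=(0.340870, 1.031079)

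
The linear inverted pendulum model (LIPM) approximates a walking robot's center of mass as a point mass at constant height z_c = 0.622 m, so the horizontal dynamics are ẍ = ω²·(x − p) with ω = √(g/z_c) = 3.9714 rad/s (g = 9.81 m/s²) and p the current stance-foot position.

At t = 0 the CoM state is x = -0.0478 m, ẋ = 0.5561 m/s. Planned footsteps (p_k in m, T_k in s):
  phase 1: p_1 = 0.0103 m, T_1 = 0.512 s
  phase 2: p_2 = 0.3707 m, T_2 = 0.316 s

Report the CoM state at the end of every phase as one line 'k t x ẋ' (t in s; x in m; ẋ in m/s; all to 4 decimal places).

1 0.5120 0.3103 1.2943
2 0.8280 0.7813 2.0679

phase 1: p=0.0103, T=0.512, ωT=2.033357, cosh=3.885292, sinh=3.754396; start (x,ẋ)=(-0.047800, 0.556100) → end (x,ẋ)=(0.310278, 1.294328)
phase 2: p=0.3707, T=0.316, ωT=1.254962, cosh=1.896397, sinh=1.611310; start (x,ẋ)=(0.310278, 1.294328) → end (x,ẋ)=(0.781262, 2.067911)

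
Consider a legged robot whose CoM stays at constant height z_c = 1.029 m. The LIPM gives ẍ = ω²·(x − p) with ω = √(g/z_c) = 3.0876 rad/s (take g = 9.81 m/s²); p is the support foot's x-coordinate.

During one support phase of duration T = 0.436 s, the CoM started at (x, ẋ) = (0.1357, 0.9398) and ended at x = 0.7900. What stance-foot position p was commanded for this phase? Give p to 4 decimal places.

p = 0.0320

ωT = 3.0876·0.436 = 1.346194; cosh(ωT) = 2.051500, sinh(ωT) = 1.791271
x(T) = p + (x₀−p)·cosh(ωT) + (ẋ₀/ω)·sinh(ωT) ⇒ p·(1 − cosh) = x(T) − x₀·cosh − (ẋ₀/ω)·sinh
numerator   = 0.7900 − (0.1357)·2.051500 − (0.9398/3.0876)·1.791271 = -0.033613
denominator = 1 − 2.051500 = -1.051500
p = -0.033613 / -1.051500 = 0.0320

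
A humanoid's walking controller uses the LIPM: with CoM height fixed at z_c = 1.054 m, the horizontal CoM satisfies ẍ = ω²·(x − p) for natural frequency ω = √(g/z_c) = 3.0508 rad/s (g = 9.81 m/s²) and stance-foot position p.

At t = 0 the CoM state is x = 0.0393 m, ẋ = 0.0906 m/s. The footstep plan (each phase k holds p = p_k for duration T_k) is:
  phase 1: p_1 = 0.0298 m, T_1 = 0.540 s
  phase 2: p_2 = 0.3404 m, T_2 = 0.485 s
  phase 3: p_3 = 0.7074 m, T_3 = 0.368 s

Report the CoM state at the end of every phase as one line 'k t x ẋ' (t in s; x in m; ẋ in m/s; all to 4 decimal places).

1 0.5400 0.1296 0.3165
2 1.0250 0.0696 -0.6077
3 1.3930 -0.6500 -3.7059

phase 1: p=0.0298, T=0.540, ωT=1.647432, cosh=2.693085, sinh=2.500541; start (x,ẋ)=(0.039300, 0.090600) → end (x,ẋ)=(0.129643, 0.316466)
phase 2: p=0.3404, T=0.485, ωT=1.479638, cosh=2.309538, sinh=2.081818; start (x,ẋ)=(0.129643, 0.316466) → end (x,ẋ)=(0.069600, -0.607671)
phase 3: p=0.7074, T=0.368, ωT=1.122694, cosh=1.699263, sinh=1.373861; start (x,ẋ)=(0.069600, -0.607671) → end (x,ẋ)=(-0.650041, -3.705850)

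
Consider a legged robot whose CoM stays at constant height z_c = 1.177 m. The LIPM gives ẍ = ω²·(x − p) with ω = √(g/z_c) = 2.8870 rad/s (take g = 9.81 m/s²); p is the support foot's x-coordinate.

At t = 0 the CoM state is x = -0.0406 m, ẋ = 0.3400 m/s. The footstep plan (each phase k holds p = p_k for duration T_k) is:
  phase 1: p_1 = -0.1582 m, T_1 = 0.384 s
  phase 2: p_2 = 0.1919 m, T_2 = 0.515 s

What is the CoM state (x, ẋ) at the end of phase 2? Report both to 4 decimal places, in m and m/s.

x = 0.9553, ẋ = 2.4325

phase 1: p=-0.1582, T=0.384, ωT=1.108608, cosh=1.680078, sinh=1.350060; start (x,ẋ)=(-0.040600, 0.340000) → end (x,ẋ)=(0.198373, 1.029587)
phase 2: p=0.1919, T=0.515, ωT=1.486805, cosh=2.324518, sinh=2.098424; start (x,ẋ)=(0.198373, 1.029587) → end (x,ẋ)=(0.955304, 2.432506)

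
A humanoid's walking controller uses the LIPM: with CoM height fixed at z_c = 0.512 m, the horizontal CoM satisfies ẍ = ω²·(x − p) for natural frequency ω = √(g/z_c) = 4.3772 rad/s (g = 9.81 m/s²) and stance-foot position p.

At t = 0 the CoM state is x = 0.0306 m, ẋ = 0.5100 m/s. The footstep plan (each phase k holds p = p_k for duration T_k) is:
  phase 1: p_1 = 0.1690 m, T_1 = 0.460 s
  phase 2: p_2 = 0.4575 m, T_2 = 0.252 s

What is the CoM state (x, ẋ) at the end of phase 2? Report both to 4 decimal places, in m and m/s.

phase 1: p=0.1690, T=0.460, ωT=2.013512, cosh=3.811547, sinh=3.678028; start (x,ẋ)=(0.030600, 0.510000) → end (x,ẋ)=(0.070019, -0.284277)
phase 2: p=0.4575, T=0.252, ωT=1.103054, cosh=1.672606, sinh=1.340750; start (x,ẋ)=(0.070019, -0.284277) → end (x,ẋ)=(-0.277677, -2.749503)

x = -0.2777, ẋ = -2.7495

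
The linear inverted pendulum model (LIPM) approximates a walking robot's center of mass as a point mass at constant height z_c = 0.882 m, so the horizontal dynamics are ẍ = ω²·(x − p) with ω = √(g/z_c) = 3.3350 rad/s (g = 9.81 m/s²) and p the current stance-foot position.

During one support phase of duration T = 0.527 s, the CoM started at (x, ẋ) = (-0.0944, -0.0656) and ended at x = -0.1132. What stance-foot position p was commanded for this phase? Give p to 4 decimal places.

ωT = 3.3350·0.527 = 1.757545; cosh(ωT) = 2.985327, sinh(ωT) = 2.812859
x(T) = p + (x₀−p)·cosh(ωT) + (ẋ₀/ω)·sinh(ωT) ⇒ p·(1 − cosh) = x(T) − x₀·cosh − (ẋ₀/ω)·sinh
numerator   = -0.1132 − (-0.0944)·2.985327 − (-0.0656/3.3350)·2.812859 = 0.223944
denominator = 1 − 2.985327 = -1.985327
p = 0.223944 / -1.985327 = -0.1128

p = -0.1128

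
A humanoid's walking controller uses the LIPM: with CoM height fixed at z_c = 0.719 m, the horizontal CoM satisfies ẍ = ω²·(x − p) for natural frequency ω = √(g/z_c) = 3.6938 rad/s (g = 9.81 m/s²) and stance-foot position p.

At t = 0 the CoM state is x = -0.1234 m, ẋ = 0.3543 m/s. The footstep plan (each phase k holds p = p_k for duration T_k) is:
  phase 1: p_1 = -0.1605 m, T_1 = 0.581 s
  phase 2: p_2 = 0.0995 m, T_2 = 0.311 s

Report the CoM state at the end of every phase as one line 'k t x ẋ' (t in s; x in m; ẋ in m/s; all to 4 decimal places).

1 0.5810 0.4048 2.1135
2 0.8920 1.4411 5.2683

phase 1: p=-0.1605, T=0.581, ωT=2.146098, cosh=4.334182, sinh=4.217242; start (x,ẋ)=(-0.123400, 0.354300) → end (x,ẋ)=(0.404805, 2.113531)
phase 2: p=0.0995, T=0.311, ωT=1.148772, cosh=1.735671, sinh=1.418645; start (x,ẋ)=(0.404805, 2.113531) → end (x,ẋ)=(1.441135, 5.268254)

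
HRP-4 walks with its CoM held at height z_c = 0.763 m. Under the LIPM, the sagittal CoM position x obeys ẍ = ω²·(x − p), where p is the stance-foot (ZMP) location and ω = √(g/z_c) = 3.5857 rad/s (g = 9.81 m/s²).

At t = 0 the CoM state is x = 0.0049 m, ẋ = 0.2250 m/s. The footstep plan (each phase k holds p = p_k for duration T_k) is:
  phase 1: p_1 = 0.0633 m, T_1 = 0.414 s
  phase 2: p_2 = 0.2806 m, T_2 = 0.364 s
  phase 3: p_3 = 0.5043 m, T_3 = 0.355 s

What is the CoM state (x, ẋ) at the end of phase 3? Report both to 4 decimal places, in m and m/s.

x = -1.2405, ẋ = -5.9652

phase 1: p=0.0633, T=0.414, ωT=1.484480, cosh=2.319645, sinh=2.093025; start (x,ẋ)=(0.004900, 0.225000) → end (x,ẋ)=(0.059168, 0.083631)
phase 2: p=0.2806, T=0.364, ωT=1.305195, cosh=1.979764, sinh=1.708644; start (x,ẋ)=(0.059168, 0.083631) → end (x,ẋ)=(-0.117931, -1.191072)
phase 3: p=0.5043, T=0.355, ωT=1.272923, cosh=1.925645, sinh=1.645633; start (x,ẋ)=(-0.117931, -1.191072) → end (x,ẋ)=(-1.240530, -5.965209)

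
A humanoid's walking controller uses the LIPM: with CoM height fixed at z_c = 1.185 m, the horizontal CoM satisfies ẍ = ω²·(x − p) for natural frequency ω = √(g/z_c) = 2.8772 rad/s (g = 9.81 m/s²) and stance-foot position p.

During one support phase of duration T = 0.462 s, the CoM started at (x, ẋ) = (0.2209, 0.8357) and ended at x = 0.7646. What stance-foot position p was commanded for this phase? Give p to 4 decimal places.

ωT = 2.8772·0.462 = 1.329266; cosh(ωT) = 2.021471, sinh(ωT) = 1.756800
x(T) = p + (x₀−p)·cosh(ωT) + (ẋ₀/ω)·sinh(ωT) ⇒ p·(1 − cosh) = x(T) − x₀·cosh − (ẋ₀/ω)·sinh
numerator   = 0.7646 − (0.2209)·2.021471 − (0.8357/2.8772)·1.756800 = -0.192216
denominator = 1 − 2.021471 = -1.021471
p = -0.192216 / -1.021471 = 0.1882

p = 0.1882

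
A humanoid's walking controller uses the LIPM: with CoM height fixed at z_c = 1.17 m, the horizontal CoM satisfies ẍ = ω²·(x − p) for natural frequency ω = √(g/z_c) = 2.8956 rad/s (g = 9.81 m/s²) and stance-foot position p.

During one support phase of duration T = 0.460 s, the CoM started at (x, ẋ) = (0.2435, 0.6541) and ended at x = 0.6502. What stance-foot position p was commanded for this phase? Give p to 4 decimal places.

ωT = 2.8956·0.460 = 1.331976; cosh(ωT) = 2.026239, sinh(ωT) = 1.762283
x(T) = p + (x₀−p)·cosh(ωT) + (ẋ₀/ω)·sinh(ωT) ⇒ p·(1 − cosh) = x(T) − x₀·cosh − (ẋ₀/ω)·sinh
numerator   = 0.6502 − (0.2435)·2.026239 − (0.6541/2.8956)·1.762283 = -0.241279
denominator = 1 − 2.026239 = -1.026239
p = -0.241279 / -1.026239 = 0.2351

p = 0.2351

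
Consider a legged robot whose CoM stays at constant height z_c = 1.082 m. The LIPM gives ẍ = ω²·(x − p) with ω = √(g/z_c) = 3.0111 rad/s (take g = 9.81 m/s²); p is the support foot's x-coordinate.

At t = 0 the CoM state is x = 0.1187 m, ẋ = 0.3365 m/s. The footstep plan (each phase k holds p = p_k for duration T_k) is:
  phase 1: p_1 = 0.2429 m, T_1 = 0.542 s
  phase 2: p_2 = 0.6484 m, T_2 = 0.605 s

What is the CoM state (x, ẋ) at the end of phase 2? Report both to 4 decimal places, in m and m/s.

phase 1: p=0.2429, T=0.542, ωT=1.632016, cosh=2.654855, sinh=2.459320; start (x,ẋ)=(0.118700, 0.336500) → end (x,ẋ)=(0.188004, -0.026374)
phase 2: p=0.6484, T=0.605, ωT=1.821715, cosh=3.172102, sinh=3.010354; start (x,ẋ)=(0.188004, -0.026374) → end (x,ẋ)=(-0.838391, -4.256912)

x = -0.8384, ẋ = -4.2569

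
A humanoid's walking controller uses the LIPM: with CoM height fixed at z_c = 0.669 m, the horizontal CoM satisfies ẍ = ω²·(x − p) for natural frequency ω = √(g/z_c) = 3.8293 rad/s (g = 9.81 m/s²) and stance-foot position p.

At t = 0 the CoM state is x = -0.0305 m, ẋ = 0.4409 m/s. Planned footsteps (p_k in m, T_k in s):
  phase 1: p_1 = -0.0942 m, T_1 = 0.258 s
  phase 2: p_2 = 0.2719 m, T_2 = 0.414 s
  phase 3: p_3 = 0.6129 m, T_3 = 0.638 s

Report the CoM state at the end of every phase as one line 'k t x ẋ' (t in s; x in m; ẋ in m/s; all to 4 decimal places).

1 0.2580 0.1364 0.9563
2 0.6720 0.5112 1.2185
3 1.3100 1.8403 4.8398

phase 1: p=-0.0942, T=0.258, ωT=0.987959, cosh=1.529042, sinh=1.156706; start (x,ẋ)=(-0.030500, 0.440900) → end (x,ẋ)=(0.136381, 0.956306)
phase 2: p=0.2719, T=0.414, ωT=1.585330, cosh=2.542891, sinh=2.338011; start (x,ẋ)=(0.136381, 0.956306) → end (x,ẋ)=(0.511172, 1.218492)
phase 3: p=0.6129, T=0.638, ωT=2.443093, cosh=5.797739, sinh=5.710847; start (x,ẋ)=(0.511172, 1.218492) → end (x,ẋ)=(1.840309, 4.839844)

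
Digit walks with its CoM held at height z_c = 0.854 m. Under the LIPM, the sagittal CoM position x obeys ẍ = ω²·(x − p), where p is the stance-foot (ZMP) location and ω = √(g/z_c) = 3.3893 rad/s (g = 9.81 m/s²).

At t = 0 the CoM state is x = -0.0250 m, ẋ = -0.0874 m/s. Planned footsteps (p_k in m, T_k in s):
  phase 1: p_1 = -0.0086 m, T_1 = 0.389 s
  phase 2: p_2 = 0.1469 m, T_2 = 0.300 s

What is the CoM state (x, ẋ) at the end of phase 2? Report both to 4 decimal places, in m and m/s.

x = -0.3136, ẋ = -1.3733

phase 1: p=-0.0086, T=0.389, ωT=1.318438, cosh=2.002565, sinh=1.735012; start (x,ẋ)=(-0.025000, -0.087400) → end (x,ẋ)=(-0.086183, -0.271464)
phase 2: p=0.1469, T=0.300, ωT=1.016790, cosh=1.563031, sinh=1.201276; start (x,ẋ)=(-0.086183, -0.271464) → end (x,ẋ)=(-0.313631, -1.373300)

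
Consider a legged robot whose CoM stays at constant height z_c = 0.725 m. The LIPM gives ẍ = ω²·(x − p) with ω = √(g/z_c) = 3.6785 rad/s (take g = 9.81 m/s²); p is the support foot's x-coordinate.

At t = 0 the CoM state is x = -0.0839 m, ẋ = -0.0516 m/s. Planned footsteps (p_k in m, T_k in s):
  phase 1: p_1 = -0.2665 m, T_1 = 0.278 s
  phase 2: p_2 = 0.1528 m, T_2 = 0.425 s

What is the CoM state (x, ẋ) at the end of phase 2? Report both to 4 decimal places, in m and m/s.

x = 0.2343, ẋ = 0.5682

phase 1: p=-0.2665, T=0.278, ωT=1.022623, cosh=1.570064, sinh=1.210414; start (x,ẋ)=(-0.083900, -0.051600) → end (x,ẋ)=(0.003215, 0.732013)
phase 2: p=0.1528, T=0.425, ωT=1.563362, cosh=2.492140, sinh=2.282710; start (x,ẋ)=(0.003215, 0.732013) → end (x,ẋ)=(0.234266, 0.568218)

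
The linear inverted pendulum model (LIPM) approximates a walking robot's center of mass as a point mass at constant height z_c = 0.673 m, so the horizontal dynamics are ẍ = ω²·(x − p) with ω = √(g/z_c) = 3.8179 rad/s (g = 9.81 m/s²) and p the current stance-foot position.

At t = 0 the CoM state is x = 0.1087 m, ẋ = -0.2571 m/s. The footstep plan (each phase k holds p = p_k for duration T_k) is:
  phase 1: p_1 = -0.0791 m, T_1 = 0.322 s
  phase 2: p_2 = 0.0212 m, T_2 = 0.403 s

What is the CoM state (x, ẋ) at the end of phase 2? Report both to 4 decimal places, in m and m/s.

x = 0.7441, ẋ = 2.7809

phase 1: p=-0.0791, T=0.322, ωT=1.229364, cosh=1.855766, sinh=1.563288; start (x,ẋ)=(0.108700, -0.257100) → end (x,ẋ)=(0.164140, 0.643762)
phase 2: p=0.0212, T=0.403, ωT=1.538614, cosh=2.436403, sinh=2.221725; start (x,ẋ)=(0.164140, 0.643762) → end (x,ẋ)=(0.744080, 2.780928)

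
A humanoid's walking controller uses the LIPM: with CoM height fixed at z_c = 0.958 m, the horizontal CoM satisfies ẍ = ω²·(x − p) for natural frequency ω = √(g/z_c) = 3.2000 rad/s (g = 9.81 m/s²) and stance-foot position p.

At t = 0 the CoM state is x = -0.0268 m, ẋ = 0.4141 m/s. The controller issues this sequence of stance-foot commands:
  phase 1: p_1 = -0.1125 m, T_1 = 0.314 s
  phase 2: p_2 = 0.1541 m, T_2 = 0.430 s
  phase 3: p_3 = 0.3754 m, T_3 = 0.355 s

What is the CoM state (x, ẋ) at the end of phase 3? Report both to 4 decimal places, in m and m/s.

x = 1.9623, ẋ = 5.3788

phase 1: p=-0.1125, T=0.314, ωT=1.004800, cosh=1.548739, sinh=1.182622; start (x,ẋ)=(-0.026800, 0.414100) → end (x,ẋ)=(0.173266, 0.965655)
phase 2: p=0.1541, T=0.430, ωT=1.376000, cosh=2.105810, sinh=1.853223; start (x,ẋ)=(0.173266, 0.965655) → end (x,ẋ)=(0.753701, 2.147144)
phase 3: p=0.3754, T=0.355, ωT=1.136000, cosh=1.717694, sinh=1.396593; start (x,ẋ)=(0.753701, 2.147144) → end (x,ẋ)=(1.962295, 5.378801)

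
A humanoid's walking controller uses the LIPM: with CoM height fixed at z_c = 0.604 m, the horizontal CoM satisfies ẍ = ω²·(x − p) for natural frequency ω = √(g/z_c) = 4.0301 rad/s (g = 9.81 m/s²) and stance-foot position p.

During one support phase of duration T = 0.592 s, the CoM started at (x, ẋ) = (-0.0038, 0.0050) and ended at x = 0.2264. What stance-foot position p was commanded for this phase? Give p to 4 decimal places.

p = -0.0537

ωT = 4.0301·0.592 = 2.385819; cosh(ωT) = 5.479988, sinh(ωT) = 5.387974
x(T) = p + (x₀−p)·cosh(ωT) + (ẋ₀/ω)·sinh(ωT) ⇒ p·(1 − cosh) = x(T) − x₀·cosh − (ẋ₀/ω)·sinh
numerator   = 0.2264 − (-0.0038)·5.479988 − (0.0050/4.0301)·5.387974 = 0.240539
denominator = 1 − 5.479988 = -4.479988
p = 0.240539 / -4.479988 = -0.0537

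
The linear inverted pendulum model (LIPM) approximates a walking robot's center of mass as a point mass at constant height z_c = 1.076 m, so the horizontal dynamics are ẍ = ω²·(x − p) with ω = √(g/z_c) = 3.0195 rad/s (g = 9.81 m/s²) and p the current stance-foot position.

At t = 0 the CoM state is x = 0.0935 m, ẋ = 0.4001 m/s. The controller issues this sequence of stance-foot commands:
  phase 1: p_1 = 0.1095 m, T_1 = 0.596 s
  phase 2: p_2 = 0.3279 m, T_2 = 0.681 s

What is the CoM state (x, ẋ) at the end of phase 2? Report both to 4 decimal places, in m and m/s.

x = 2.2124, ẋ = 5.7842

phase 1: p=0.1095, T=0.596, ωT=1.799622, cosh=3.106361, sinh=2.941000; start (x,ẋ)=(0.093500, 0.400100) → end (x,ẋ)=(0.449497, 1.100770)
phase 2: p=0.3279, T=0.681, ωT=2.056280, cosh=3.972381, sinh=3.844452; start (x,ẋ)=(0.449497, 1.100770) → end (x,ẋ)=(2.212437, 5.784208)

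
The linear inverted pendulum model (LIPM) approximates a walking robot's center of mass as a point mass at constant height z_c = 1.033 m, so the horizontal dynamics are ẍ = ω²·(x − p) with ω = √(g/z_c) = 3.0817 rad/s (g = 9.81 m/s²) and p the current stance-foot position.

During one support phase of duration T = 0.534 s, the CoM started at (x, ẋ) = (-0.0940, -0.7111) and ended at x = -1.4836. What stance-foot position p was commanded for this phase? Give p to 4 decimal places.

ωT = 3.0817·0.534 = 1.645628; cosh(ωT) = 2.688577, sinh(ωT) = 2.495686
x(T) = p + (x₀−p)·cosh(ωT) + (ẋ₀/ω)·sinh(ωT) ⇒ p·(1 − cosh) = x(T) − x₀·cosh − (ẋ₀/ω)·sinh
numerator   = -1.4836 − (-0.0940)·2.688577 − (-0.7111/3.0817)·2.495686 = -0.654996
denominator = 1 − 2.688577 = -1.688577
p = -0.654996 / -1.688577 = 0.3879

p = 0.3879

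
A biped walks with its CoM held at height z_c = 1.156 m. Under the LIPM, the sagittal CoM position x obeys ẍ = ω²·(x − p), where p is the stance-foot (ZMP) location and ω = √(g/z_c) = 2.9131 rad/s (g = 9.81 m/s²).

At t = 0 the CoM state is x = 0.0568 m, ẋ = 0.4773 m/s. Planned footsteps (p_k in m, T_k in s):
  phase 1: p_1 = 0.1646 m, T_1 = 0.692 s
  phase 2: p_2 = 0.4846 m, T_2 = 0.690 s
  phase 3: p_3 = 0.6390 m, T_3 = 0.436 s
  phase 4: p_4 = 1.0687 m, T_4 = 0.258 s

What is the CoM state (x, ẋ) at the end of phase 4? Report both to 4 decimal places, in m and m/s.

x = 2.7545, ẋ = 5.5794

phase 1: p=0.1646, T=0.692, ωT=2.015865, cosh=3.820212, sinh=3.687007; start (x,ẋ)=(0.056800, 0.477300) → end (x,ẋ)=(0.356883, 0.665548)
phase 2: p=0.4846, T=0.690, ωT=2.010039, cosh=3.798796, sinh=3.664812; start (x,ẋ)=(0.356883, 0.665548) → end (x,ẋ)=(0.836719, 1.164778)
phase 3: p=0.6390, T=0.436, ωT=1.270112, cosh=1.921025, sinh=1.640225; start (x,ẋ)=(0.836719, 1.164778) → end (x,ẋ)=(1.674652, 3.182295)
phase 4: p=1.0687, T=0.258, ωT=0.751580, cosh=1.295984, sinh=0.824363; start (x,ẋ)=(1.674652, 3.182295) → end (x,ẋ)=(2.754546, 5.579369)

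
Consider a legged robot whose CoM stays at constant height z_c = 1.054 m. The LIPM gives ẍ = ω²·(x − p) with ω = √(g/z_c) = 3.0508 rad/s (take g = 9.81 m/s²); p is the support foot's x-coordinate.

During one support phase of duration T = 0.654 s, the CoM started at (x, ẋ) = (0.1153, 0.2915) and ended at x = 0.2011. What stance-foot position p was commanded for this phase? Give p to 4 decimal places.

p = 0.2097

ωT = 3.0508·0.654 = 1.995223; cosh(ωT) = 3.744914, sinh(ωT) = 3.608930
x(T) = p + (x₀−p)·cosh(ωT) + (ẋ₀/ω)·sinh(ωT) ⇒ p·(1 − cosh) = x(T) − x₀·cosh − (ẋ₀/ω)·sinh
numerator   = 0.2011 − (0.1153)·3.744914 − (0.2915/3.0508)·3.608930 = -0.575517
denominator = 1 − 3.744914 = -2.744914
p = -0.575517 / -2.744914 = 0.2097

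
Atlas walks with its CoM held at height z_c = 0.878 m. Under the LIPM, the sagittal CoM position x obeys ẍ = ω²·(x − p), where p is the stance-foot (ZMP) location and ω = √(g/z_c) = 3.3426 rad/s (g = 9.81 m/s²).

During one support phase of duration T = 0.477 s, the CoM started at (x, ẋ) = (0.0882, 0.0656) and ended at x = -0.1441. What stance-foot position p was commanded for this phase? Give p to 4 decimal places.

p = 0.2663

ωT = 3.3426·0.477 = 1.594420; cosh(ωT) = 2.564249, sinh(ωT) = 2.361223
x(T) = p + (x₀−p)·cosh(ωT) + (ẋ₀/ω)·sinh(ωT) ⇒ p·(1 − cosh) = x(T) − x₀·cosh − (ẋ₀/ω)·sinh
numerator   = -0.1441 − (0.0882)·2.564249 − (0.0656/3.3426)·2.361223 = -0.416607
denominator = 1 − 2.564249 = -1.564249
p = -0.416607 / -1.564249 = 0.2663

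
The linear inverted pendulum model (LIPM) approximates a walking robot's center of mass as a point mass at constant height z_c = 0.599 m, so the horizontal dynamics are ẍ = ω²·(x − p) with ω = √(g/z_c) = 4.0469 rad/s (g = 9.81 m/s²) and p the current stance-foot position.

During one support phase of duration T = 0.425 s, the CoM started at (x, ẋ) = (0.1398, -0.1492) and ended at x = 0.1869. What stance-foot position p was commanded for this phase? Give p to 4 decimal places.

p = 0.0618

ωT = 4.0469·0.425 = 1.719932; cosh(ωT) = 2.881615, sinh(ωT) = 2.702537
x(T) = p + (x₀−p)·cosh(ωT) + (ẋ₀/ω)·sinh(ωT) ⇒ p·(1 − cosh) = x(T) − x₀·cosh − (ẋ₀/ω)·sinh
numerator   = 0.1869 − (0.1398)·2.881615 − (-0.1492/4.0469)·2.702537 = -0.116313
denominator = 1 − 2.881615 = -1.881615
p = -0.116313 / -1.881615 = 0.0618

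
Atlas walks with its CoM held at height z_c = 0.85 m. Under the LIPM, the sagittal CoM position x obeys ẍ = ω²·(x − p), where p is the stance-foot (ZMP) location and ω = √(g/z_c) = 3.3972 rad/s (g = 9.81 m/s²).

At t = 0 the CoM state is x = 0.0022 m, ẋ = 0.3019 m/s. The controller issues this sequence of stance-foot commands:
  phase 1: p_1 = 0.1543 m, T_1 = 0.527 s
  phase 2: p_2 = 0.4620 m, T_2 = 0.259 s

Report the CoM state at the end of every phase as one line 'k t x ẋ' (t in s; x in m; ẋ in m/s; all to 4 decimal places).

phase 1: p=0.1543, T=0.527, ωT=1.790324, cosh=3.079151, sinh=2.912245; start (x,ẋ)=(0.002200, 0.301900) → end (x,ẋ)=(-0.055236, -0.575202)
phase 2: p=0.4620, T=0.259, ωT=0.879875, cosh=1.412716, sinh=0.997882; start (x,ẋ)=(-0.055236, -0.575202) → end (x,ẋ)=(-0.437665, -2.566028)

1 0.5270 -0.0552 -0.5752
2 0.7860 -0.4377 -2.5660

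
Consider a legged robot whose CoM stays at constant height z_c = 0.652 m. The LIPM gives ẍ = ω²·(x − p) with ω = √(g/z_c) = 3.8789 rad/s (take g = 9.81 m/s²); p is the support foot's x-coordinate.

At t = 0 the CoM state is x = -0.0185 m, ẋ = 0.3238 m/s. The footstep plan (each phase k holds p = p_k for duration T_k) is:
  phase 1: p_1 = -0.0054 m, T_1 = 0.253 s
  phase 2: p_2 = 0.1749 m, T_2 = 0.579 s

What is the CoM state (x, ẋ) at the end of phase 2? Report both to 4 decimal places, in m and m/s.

x = 0.1987, ẋ = 0.1814

phase 1: p=-0.0054, T=0.253, ωT=0.981362, cosh=1.521444, sinh=1.146643; start (x,ẋ)=(-0.018500, 0.323800) → end (x,ẋ)=(0.070388, 0.434378)
phase 2: p=0.1749, T=0.579, ωT=2.245883, cosh=4.777295, sinh=4.671461; start (x,ẋ)=(0.070388, 0.434378) → end (x,ẋ)=(0.198747, 0.181378)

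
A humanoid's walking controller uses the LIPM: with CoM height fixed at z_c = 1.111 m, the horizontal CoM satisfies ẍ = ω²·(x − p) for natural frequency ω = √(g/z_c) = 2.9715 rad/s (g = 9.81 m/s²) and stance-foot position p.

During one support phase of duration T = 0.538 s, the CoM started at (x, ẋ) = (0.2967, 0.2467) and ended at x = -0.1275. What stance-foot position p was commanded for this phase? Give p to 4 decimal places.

ωT = 2.9715·0.538 = 1.598667; cosh(ωT) = 2.574300, sinh(ωT) = 2.372134
x(T) = p + (x₀−p)·cosh(ωT) + (ẋ₀/ω)·sinh(ωT) ⇒ p·(1 − cosh) = x(T) − x₀·cosh − (ẋ₀/ω)·sinh
numerator   = -0.1275 − (0.2967)·2.574300 − (0.2467/2.9715)·2.372134 = -1.088234
denominator = 1 − 2.574300 = -1.574300
p = -1.088234 / -1.574300 = 0.6912

p = 0.6912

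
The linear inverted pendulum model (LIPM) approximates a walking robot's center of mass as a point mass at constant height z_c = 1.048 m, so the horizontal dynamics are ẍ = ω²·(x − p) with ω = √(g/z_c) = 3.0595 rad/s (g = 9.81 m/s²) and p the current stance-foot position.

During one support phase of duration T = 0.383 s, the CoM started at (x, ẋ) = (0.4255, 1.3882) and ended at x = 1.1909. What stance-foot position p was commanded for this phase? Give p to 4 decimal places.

ωT = 3.0595·0.383 = 1.171788; cosh(ωT) = 1.768786, sinh(ωT) = 1.458974
x(T) = p + (x₀−p)·cosh(ωT) + (ẋ₀/ω)·sinh(ωT) ⇒ p·(1 − cosh) = x(T) − x₀·cosh − (ẋ₀/ω)·sinh
numerator   = 1.1909 − (0.4255)·1.768786 − (1.3882/3.0595)·1.458974 = -0.223705
denominator = 1 − 1.768786 = -0.768786
p = -0.223705 / -0.768786 = 0.2910

p = 0.2910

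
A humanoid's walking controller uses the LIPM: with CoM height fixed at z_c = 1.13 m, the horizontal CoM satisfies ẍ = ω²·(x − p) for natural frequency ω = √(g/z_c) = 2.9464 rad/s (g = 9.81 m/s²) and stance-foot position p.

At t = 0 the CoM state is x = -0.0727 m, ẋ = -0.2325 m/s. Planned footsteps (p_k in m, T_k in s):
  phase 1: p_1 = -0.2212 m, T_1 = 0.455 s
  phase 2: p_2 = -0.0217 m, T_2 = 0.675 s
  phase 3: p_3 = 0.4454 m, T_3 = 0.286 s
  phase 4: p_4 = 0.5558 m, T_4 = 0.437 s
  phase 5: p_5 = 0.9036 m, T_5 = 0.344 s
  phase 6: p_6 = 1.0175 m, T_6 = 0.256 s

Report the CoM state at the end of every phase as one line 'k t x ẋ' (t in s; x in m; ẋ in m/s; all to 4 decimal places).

1 0.4550 -0.0585 0.3041
2 1.1300 0.2114 0.7433
3 1.4160 0.3620 0.3711
4 1.8530 0.3887 -0.2325
5 2.1970 0.0063 -2.1774
6 2.4530 -0.9070 -5.2932

phase 1: p=-0.2212, T=0.455, ωT=1.340612, cosh=2.041533, sinh=1.779848; start (x,ẋ)=(-0.072700, -0.232500) → end (x,ẋ)=(-0.058480, 0.304099)
phase 2: p=-0.0217, T=0.675, ωT=1.988820, cosh=3.721882, sinh=3.585025; start (x,ẋ)=(-0.058480, 0.304099) → end (x,ẋ)=(0.211421, 0.743318)
phase 3: p=0.4454, T=0.286, ωT=0.842670, cosh=1.376560, sinh=0.946001; start (x,ẋ)=(0.211421, 0.743318) → end (x,ẋ)=(0.361971, 0.371054)
phase 4: p=0.5558, T=0.437, ωT=1.287577, cosh=1.949966, sinh=1.674028; start (x,ẋ)=(0.361971, 0.371054) → end (x,ẋ)=(0.388659, -0.232489)
phase 5: p=0.9036, T=0.344, ωT=1.013562, cosh=1.559161, sinh=1.196237; start (x,ẋ)=(0.388659, -0.232489) → end (x,ẋ)=(0.006333, -2.177445)
phase 6: p=1.0175, T=0.256, ωT=0.754278, cosh=1.298213, sinh=0.827863; start (x,ẋ)=(0.006333, -2.177445) → end (x,ẋ)=(-0.907017, -5.293243)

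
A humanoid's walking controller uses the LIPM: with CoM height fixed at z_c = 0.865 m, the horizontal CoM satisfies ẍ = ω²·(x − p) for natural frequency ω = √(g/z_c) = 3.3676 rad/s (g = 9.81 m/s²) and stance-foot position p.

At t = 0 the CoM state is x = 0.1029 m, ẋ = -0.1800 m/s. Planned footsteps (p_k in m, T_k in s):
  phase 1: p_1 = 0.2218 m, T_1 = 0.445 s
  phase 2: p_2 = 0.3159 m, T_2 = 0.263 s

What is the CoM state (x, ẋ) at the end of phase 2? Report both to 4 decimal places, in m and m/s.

phase 1: p=0.2218, T=0.445, ωT=1.498582, cosh=2.349393, sinh=2.125946; start (x,ẋ)=(0.102900, -0.180000) → end (x,ẋ)=(-0.171176, -1.274136)
phase 2: p=0.3159, T=0.263, ωT=0.885679, cosh=1.418532, sinh=1.006098; start (x,ẋ)=(-0.171176, -1.274136) → end (x,ẋ)=(-0.755691, -3.457680)

x = -0.7557, ẋ = -3.4577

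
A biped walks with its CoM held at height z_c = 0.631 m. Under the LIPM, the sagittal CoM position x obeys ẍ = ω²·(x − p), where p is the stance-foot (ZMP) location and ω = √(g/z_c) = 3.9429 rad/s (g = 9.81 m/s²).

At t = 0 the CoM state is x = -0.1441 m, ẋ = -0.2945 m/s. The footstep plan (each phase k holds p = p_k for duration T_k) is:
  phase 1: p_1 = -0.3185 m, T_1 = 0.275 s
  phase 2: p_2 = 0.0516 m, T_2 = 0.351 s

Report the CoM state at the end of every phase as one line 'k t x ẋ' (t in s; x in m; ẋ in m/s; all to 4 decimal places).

phase 1: p=-0.3185, T=0.275, ωT=1.084298, cosh=1.647750, sinh=1.309611; start (x,ẋ)=(-0.144100, -0.294500) → end (x,ẋ)=(-0.128949, 0.415281)
phase 2: p=0.0516, T=0.351, ωT=1.383958, cosh=2.120625, sinh=1.870040; start (x,ẋ)=(-0.128949, 0.415281) → end (x,ẋ)=(-0.134317, -0.450600)

1 0.2750 -0.1289 0.4153
2 0.6260 -0.1343 -0.4506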